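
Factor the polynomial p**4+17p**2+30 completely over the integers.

Substitute u = p**2 to get a quadratic in u, then factor.
p**2+15 is irreducible over ℤ (always positive, so no real roots).
p**2+2 is irreducible over ℤ (always positive, so no real roots).

(p**2+15)(p**2+2)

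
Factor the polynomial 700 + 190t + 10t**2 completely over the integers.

Pull out the common factor 10, then factor the remaining trinomial.

10(t + 14)(t + 5)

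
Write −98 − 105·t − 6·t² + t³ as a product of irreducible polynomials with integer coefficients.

(t + 1)·(t + 7)·(t − 14)

Trying the rational-root candidates, t = −1 is a root, so (t + 1) divides it; the quotient is t² − 7·t − 98.
The remaining quadratic factors as (t + 7)(t − 14).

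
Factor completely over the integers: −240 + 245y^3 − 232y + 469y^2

(5y − 4)(7y + 15)(7y + 4)

Trying the rational-root candidates, y = −4/7 is a root, so (7y + 4) is a factor; dividing leaves 35y^2 + 47y − 60.
The remaining quadratic factors as (5y − 4)(7y + 15).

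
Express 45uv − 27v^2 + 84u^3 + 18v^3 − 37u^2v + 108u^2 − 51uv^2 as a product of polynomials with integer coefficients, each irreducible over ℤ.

(3u − v)(4u + 3v)(7u − 6v + 9)

Group: 7u(12u^2 + 5uv − 3v^2) + (−6v + 9)(12u^2 + 5uv − 3v^2); both groups contain (12u^2 + 5uv − 3v^2), so (7u − 6v + 9) is a factor with cofactor 12u^2 + 5uv − 3v^2.
The cofactor groups again: 12u^2 + 5uv − 3v^2 = 3u(4u + 3v) − v(4u + 3v); both groups contain (4u + 3v), giving (3u − v)(4u + 3v).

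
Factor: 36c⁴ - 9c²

9c²(2c + 1)(2c - 1)

Every term has a factor of 9c². Then 4c² - 1 = (2c)² − (1)².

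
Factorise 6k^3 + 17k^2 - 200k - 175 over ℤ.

Trying the rational-root candidates, k = -5/6 is a root, giving the factor (6k + 5) and quotient k^2 + 2k - 35.
The remaining quadratic factors as (k + 7)(k - 5).

(6k + 5)(k + 7)(k - 5)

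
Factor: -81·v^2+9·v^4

Pull out the common factor 9·v^2; v^2-9 is a difference of squares.

9·v^2·(v+3)·(v-3)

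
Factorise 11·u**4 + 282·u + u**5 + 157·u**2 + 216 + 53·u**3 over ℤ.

(u + 2)·(u + 3)·(u + 4)·(u**2 + 2·u + 9)

Among the possible rational roots, u = −2 is a root, giving the factor (u + 2) and quotient u**4 + 9·u**3 + 35·u**2 + 87·u + 108.
Next, u = −4 is a root, so (u + 4) divides it; the quotient is u**3 + 5·u**2 + 15·u + 27.
Next, u = −3 is a root, giving the factor (u + 3) and quotient u**2 + 2·u + 9.
The quadratic u**2 + 2·u + 9 has discriminant −32 < 0 and is irreducible over ℤ.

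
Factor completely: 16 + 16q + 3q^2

(3q + 4)(q + 4)

Need a pair with product 3·16 = 48 and sum 16: that's 4 and 12.
Split the middle term: 3q^2 + 4q + 12q + 16 = q(3q + 4) + 4(3q + 4).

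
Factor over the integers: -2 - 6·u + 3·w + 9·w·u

Group as (9·w·u + 3·w) + (-6·u - 2) = 3·w·(3·u + 1) - 2·(3·u + 1).
Both groups share the factor (3·u + 1).

(3·u + 1)·(3·w - 2)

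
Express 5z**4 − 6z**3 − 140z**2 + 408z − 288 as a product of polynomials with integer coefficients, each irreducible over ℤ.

By the rational root theorem, z = 6/5 is a root, giving the factor (5z − 6) and quotient z**3 − 28z + 48.
Next, z = −6 is a root, giving the factor (z + 6) and quotient z**2 − 6z + 8.
The remaining quadratic factors as (z − 2)(z − 4).

(5z − 6)(z + 6)(z − 2)(z − 4)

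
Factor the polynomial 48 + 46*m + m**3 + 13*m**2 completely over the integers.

(m + 2)*(m + 3)*(m + 8)

Trying the rational-root candidates, m = -3 is a root, so (m + 3) is a factor; dividing leaves m**2 + 10*m + 16.
The remaining quadratic factors as (m + 2)(m + 8).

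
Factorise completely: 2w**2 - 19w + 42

(2w - 7)(w - 6)

Need a pair with product 2·42 = 84 and sum -19: that's -12 and -7.
Split the middle term: 2w**2 - 12w - 7w + 42 = 2w(w - 6) - 7(w - 6).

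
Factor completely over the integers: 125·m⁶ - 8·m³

Every term has a factor of m³; factoring it out leaves 125·m³ - 8.
Recognize a difference of cubes with the parts 5·m and 2.

m³·(5·m - 2)·(25·m² + 10·m + 4)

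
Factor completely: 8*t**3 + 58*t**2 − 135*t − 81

Trying the rational-root candidates, t = 9/4 is a root, so (4*t − 9) is a factor; dividing leaves 2*t**2 + 19*t + 9.
The remaining quadratic factors as (t + 9)(2*t + 1).

(2*t + 1)*(4*t − 9)*(t + 9)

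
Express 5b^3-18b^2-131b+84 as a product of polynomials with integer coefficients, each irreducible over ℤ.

Among the possible rational roots, b = 7 is a root, so (b-7) is a factor; dividing leaves 5b^2+17b-12.
The remaining quadratic factors as (b+4)(5b-3).

(5b-3)(b+4)(b-7)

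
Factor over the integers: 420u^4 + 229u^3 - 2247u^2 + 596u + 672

Among the possible rational roots, u = 7/4 is a root, so (4u - 7) divides it; the quotient is 105u^3 + 241u^2 - 140u - 96.
Next, u = -8/3 is a root, so (3u + 8) is a factor; dividing leaves 35u^2 - 13u - 12.
The remaining quadratic factors as (7u + 3)(5u - 4).

(3u + 8)(4u - 7)(5u - 4)(7u + 3)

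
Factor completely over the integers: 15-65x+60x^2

5(3x-1)(4x-3)

Pull out the common factor 5, then factor the remaining trinomial.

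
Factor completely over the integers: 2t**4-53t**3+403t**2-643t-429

(2t+1)(t-11)(t-13)(t-3)

Testing divisors of the constant over divisors of the leading coefficient, t = 3 is a root, giving the factor (t-3) and quotient 2t**3-47t**2+262t+143.
Then t = -1/2 is a root, so (2t+1) is a factor; dividing leaves t**2-24t+143.
The remaining quadratic factors as (t-13)(t-11).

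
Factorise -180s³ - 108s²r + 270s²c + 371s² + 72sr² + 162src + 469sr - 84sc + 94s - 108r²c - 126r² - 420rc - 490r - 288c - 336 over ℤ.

-(5s - 2r - 6)(4s - 6c - 7)(9s + 9r + 8)

Group: 9s(-20s² + 8sr + 30sc + 59s - 12rc - 14r - 36c - 42) + (9r + 8)(-20s² + 8sr + 30sc + 59s - 12rc - 14r - 36c - 42); both groups contain (-20s² + 8sr + 30sc + 59s - 12rc - 14r - 36c - 42), so (9s + 9r + 8) is a factor with cofactor -20s² + 8sr + 30sc + 59s - 12rc - 14r - 36c - 42.
The cofactor groups again: -20s² + 8sr + 30sc + 59s - 12rc - 14r - 36c - 42 = -5s(4s - 6c - 7) + (2r + 6)(4s - 6c - 7); both groups contain (4s - 6c - 7), giving -(5s - 2r - 6)(4s - 6c - 7).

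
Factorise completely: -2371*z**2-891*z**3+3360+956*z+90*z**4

(3*z+5)*(5*z+8)*(6*z-7)*(z-12)

Trying the rational-root candidates, z = 12 is a root, so (z-12) is a factor; dividing leaves 90*z**3+189*z**2-103*z-280.
Next, z = -8/5 is a root, giving the factor (5*z+8) and quotient 18*z**2+9*z-35.
The remaining quadratic factors as (6*z-7)(3*z+5).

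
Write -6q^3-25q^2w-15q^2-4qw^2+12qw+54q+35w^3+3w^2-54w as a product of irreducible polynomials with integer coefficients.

Group: q(-6q^2-31qw-15q-35w^2-3w+54) - w(-6q^2-31qw-15q-35w^2-3w+54); both groups contain (-6q^2-31qw-15q-35w^2-3w+54), so (q-w) is a factor with cofactor -6q^2-31qw-15q-35w^2-3w+54.
The cofactor groups again: -6q^2-31qw-15q-35w^2-3w+54 = -2q(3q+5w-6) + (-7w-9)(3q+5w-6); both groups contain (3q+5w-6), giving -(2q+7w+9)(3q+5w-6).

-(2q+7w+9)(3q+5w-6)(q-w)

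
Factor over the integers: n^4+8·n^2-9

Substitute u = n^2 to get a quadratic in u, then factor.
n^2-1 is a difference of squares.
n^2+9 is irreducible over ℤ (sum of squares).

(n+1)·(n-1)·(n^2+9)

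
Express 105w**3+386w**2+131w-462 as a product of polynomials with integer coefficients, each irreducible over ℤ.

(3w+7)(5w+11)(7w-6)

Among the possible rational roots, w = -11/5 is a root, so (5w+11) divides it; the quotient is 21w**2+31w-42.
The remaining quadratic factors as (3w+7)(7w-6).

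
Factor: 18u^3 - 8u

2u(3u + 2)(3u - 2)

Pull out the common factor 2u; 9u^2 - 4 is a difference of squares.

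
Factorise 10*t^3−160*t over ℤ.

10*t*(t+4)*(t−4)

Pull out the common factor 10*t; t^2−16 is a difference of squares.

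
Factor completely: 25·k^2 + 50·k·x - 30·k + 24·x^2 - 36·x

(5·k + 4·x - 6)·(5·k + 6·x)

Group: 5·k·(5·k + 6·x) + (4·x - 6)·(5·k + 6·x); both groups contain (5·k + 6·x).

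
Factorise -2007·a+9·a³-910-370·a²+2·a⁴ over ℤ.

Trying the rational-root candidates, a = -13 is a root, so (a+13) is a factor; dividing leaves 2·a³-17·a²-149·a-70.
Next, a = -1/2 is a root, giving the factor (2·a+1) and quotient a²-9·a-70.
The remaining quadratic factors as (a-14)(a+5).

(2·a+1)·(a+13)·(a+5)·(a-14)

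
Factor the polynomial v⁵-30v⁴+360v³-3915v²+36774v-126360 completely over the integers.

By the rational root theorem, v = 6 is a root, so (v-6) divides it; the quotient is v⁴-24v³+216v²-2619v+21060.
Continuing, v = 12 is a root, so (v-12) divides it; the quotient is v³-12v²+72v-1755.
Next, v = 15 is a root, so (v-15) is a factor; dividing leaves v²+3v+117.
The quadratic v²+3v+117 has discriminant -459 < 0 and is irreducible over ℤ.

(v-12)(v-15)(v-6)(v²+3v+117)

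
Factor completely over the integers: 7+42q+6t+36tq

(6q+1)(6t+7)

Group as (36tq+6t) + (42q+7) = 6t(6q+1) + 7(6q+1).
Both groups share the factor (6q+1).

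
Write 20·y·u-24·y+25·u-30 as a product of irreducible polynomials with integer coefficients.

(4·y+5)·(5·u-6)

Group as (20·y·u-24·y) + (25·u-30) = 4·y·(5·u-6) + 5·(5·u-6).
Both groups share the factor (5·u-6).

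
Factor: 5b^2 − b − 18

(5b + 9)(b − 2)

Need a pair with product 5·(−18) = −90 and sum −1: that's 9 and −10.
Split the middle term: 5b^2 + 9b − 10b − 18 = b(5b + 9) − 2(5b + 9).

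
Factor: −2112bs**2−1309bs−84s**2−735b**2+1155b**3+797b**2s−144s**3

(11b−12s−7)(15b+s)(7b+12s)

Group: 11b(105b**2+187bs+12s**2) + (−12s−7)(105b**2+187bs+12s**2); both groups contain (105b**2+187bs+12s**2), so (11b−12s−7) is a factor with cofactor 105b**2+187bs+12s**2.
The cofactor groups again: 105b**2+187bs+12s**2 = 15b(7b+12s) + s(7b+12s); both groups contain (7b+12s), giving (15b+s)(7b+12s).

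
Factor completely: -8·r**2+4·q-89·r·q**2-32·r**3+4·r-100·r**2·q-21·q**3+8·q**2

-(8·r+3·q-2)·(4·r+7·q+2)·(r+q)

Group: r·(-32·r**2-68·r·q-8·r-21·q**2+8·q+4) + q·(-32·r**2-68·r·q-8·r-21·q**2+8·q+4); both groups contain (-32·r**2-68·r·q-8·r-21·q**2+8·q+4), so (r+q) is a factor with cofactor -32·r**2-68·r·q-8·r-21·q**2+8·q+4.
The cofactor groups again: -32·r**2-68·r·q-8·r-21·q**2+8·q+4 = -8·r·(4·r+7·q+2) + (-3·q+2)·(4·r+7·q+2); both groups contain (4·r+7·q+2), giving -(8·r+3·q-2)·(4·r+7·q+2).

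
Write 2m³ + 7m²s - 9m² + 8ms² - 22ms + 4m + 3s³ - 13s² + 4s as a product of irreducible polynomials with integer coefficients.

Group: m(2m² + 5ms - m + 3s² - s) + (s - 4)(2m² + 5ms - m + 3s² - s); both groups contain (2m² + 5ms - m + 3s² - s), so (m + s - 4) is a factor with cofactor 2m² + 5ms - m + 3s² - s.
The cofactor groups again: 2m² + 5ms - m + 3s² - s = 2m(m + s) + (3s - 1)(m + s); both groups contain (m + s), giving (2m + 3s - 1)(m + s).

(2m + 3s - 1)(m + s)(m + s - 4)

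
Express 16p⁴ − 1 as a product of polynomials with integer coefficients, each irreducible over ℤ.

(2p + 1)(2p − 1)(4p² + 1)

Difference of squares twice: with A = 2p and B = 1, A⁴ − B⁴ = (A² − B²)(A² + B²), and A² − B² factors again.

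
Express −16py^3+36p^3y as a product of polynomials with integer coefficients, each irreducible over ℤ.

4py(3p+2y)(3p−2y)

Every term has a factor of 4py. Then 9p^2−4y^2 = (3p)² − (2y)².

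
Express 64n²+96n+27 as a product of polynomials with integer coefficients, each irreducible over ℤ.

Need a pair with product 64·27 = 1728 and sum 96: that's 72 and 24.
Split the middle term: 64n²+72n + 24n+27 = 8n(8n+9) + 3(8n+9).

(8n+3)(8n+9)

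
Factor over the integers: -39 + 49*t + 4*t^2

(4*t - 3)*(t + 13)

Need a pair with product 4·(-39) = -156 and sum 49: that's 52 and -3.
Split the middle term: 4*t^2 + 52*t - 3*t - 39 = 4*t*(t + 13) - 3*(t + 13).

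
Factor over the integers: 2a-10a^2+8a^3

Pull out the common factor 2a, then factor the remaining trinomial.

2a(4a-1)(a-1)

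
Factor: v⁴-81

Difference of squares twice: with A = v and B = 3, A⁴ − B⁴ = (A² − B²)(A² + B²), and A² − B² factors again.

(v+3)*(v-3)*(v²+9)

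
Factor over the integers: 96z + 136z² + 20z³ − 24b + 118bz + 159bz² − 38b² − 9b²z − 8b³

Group: b(−8b² + 31bz − 6b + 4z² + 24z) + (5z + 4)(−8b² + 31bz − 6b + 4z² + 24z); both groups contain (−8b² + 31bz − 6b + 4z² + 24z), so (b + 5z + 4) is a factor with cofactor −8b² + 31bz − 6b + 4z² + 24z.
The cofactor groups again: −8b² + 31bz − 6b + 4z² + 24z = −b(8b + z + 6) + 4z(8b + z + 6); both groups contain (8b + z + 6), giving −(b − 4z)(8b + z + 6).

−(8b + z + 6)(b + 5z + 4)(b − 4z)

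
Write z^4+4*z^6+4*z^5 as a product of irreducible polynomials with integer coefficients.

Factor out z^4 first: what remains is 4*z^2+4*z+1.
Recognize a perfect-square trinomial with the parts 2*z and 1.

z^4*(2*z+1)^2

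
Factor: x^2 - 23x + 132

(x - 11)(x - 12)

Two integers with product 132 and sum -23 are -11 and -12.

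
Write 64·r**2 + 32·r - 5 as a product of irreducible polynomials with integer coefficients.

Need a pair with product 64·(-5) = -320 and sum 32: that's 40 and -8.
Split the middle term: 64·r**2 + 40·r - 8·r - 5 = 8·r·(8·r + 5) - (8·r + 5).

(8·r + 5)·(8·r - 1)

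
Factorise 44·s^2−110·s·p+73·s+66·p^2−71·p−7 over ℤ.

Group: 4·s·(11·s−11·p−1) + (−6·p+7)·(11·s−11·p−1); both groups contain (11·s−11·p−1).

(11·s−11·p−1)·(4·s−6·p+7)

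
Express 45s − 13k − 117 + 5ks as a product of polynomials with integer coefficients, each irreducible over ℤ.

Group as (5ks − 13k) + (45s − 117) = k(5s − 13) + 9(5s − 13).
Both groups share the factor (5s − 13).

(5s − 13)(k + 9)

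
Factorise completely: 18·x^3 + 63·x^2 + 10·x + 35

Group as (18·x^3 + 10·x) + (63·x^2 + 35) = 2·x·(9·x^2 + 5) + 7·(9·x^2 + 5).
Both groups share the factor (9·x^2 + 5).

(2·x + 7)·(9·x^2 + 5)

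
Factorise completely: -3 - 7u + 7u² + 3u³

(3u + 1)(u + 3)(u - 1)

Testing divisors of the constant over divisors of the leading coefficient, u = -3 is a root, so (u + 3) divides it; the quotient is 3u² - 2u - 1.
The remaining quadratic factors as (3u + 1)(u - 1).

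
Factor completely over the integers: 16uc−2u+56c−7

(2u+7)(8c−1)

Group as (16uc−2u) + (56c−7) = 2u(8c−1) + 7(8c−1).
Both groups share the factor (8c−1).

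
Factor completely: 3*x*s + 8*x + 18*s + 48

Group as (3*x*s + 8*x) + (18*s + 48) = x*(3*s + 8) + 6*(3*s + 8).
Both groups share the factor (3*s + 8).

(3*s + 8)*(x + 6)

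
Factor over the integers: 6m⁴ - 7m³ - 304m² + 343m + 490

By the rational root theorem, m = 7 is a root, so (m - 7) divides it; the quotient is 6m³ + 35m² - 59m - 70.
Then m = -5/6 is a root, giving the factor (6m + 5) and quotient m² + 5m - 14.
The remaining quadratic factors as (m - 2)(m + 7).

(6m + 5)(m + 7)(m - 2)(m - 7)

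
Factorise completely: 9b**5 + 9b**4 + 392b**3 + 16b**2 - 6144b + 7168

Trying the rational-root candidates, b = -4 is a root, giving the factor (b + 4) and quotient 9b**4 - 27b**3 + 500b**2 - 1984b + 1792.
Then b = 4/3 is a root, giving the factor (3b - 4) and quotient 3b**3 - 5b**2 + 160b - 448.
Next, b = 8/3 is a root, so (3b - 8) divides it; the quotient is b**2 + b + 56.
The quadratic b**2 + b + 56 has discriminant -223 < 0 and is irreducible over ℤ.

(3b - 4)(3b - 8)(b + 4)(b**2 + b + 56)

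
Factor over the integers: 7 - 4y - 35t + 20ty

Group as (20ty - 35t) + (-4y + 7) = 5t(4y - 7) - (4y - 7).
Both groups share the factor (4y - 7).

(4y - 7)(5t - 1)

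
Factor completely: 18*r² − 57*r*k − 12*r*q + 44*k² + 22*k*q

Group: 3*r*(6*r − 11*k) + (−4*k − 2*q)*(6*r − 11*k); both groups contain (6*r − 11*k).

(6*r − 11*k)*(3*r − 4*k − 2*q)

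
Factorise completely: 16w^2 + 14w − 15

Need a pair with product 16·(−15) = −240 and sum 14: that's 24 and −10.
Split the middle term: 16w^2 + 24w − 10w − 15 = 8w(2w + 3) − 5(2w + 3).

(2w + 3)(8w − 5)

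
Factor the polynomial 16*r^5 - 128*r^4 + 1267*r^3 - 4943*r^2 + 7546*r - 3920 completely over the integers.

(4*r - 5)*(4*r - 7)*(r - 2)*(r^2 - 3*r + 56)

By the rational root theorem, r = 2 is a root, so (r - 2) is a factor; dividing leaves 16*r^4 - 96*r^3 + 1075*r^2 - 2793*r + 1960.
Continuing, r = 5/4 is a root, giving the factor (4*r - 5) and quotient 4*r^3 - 19*r^2 + 245*r - 392.
Continuing, r = 7/4 is a root, giving the factor (4*r - 7) and quotient r^2 - 3*r + 56.
The quadratic r^2 - 3*r + 56 has discriminant -215 < 0 and is irreducible over ℤ.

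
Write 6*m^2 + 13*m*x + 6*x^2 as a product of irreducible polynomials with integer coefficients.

(2*m + 3*x)*(3*m + 2*x)

Group: 3*m*(2*m + 3*x) + 2*x*(2*m + 3*x); both groups contain (2*m + 3*x).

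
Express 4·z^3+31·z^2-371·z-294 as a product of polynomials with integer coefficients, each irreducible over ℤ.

(4·z+3)·(z+14)·(z-7)

Trying the rational-root candidates, z = -3/4 is a root, giving the factor (4·z+3) and quotient z^2+7·z-98.
The remaining quadratic factors as (z-7)(z+14).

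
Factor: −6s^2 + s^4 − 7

(s^2 + 1)(s^2 − 7)

Substitute u = s^2 to get a quadratic in u, then factor.
s^2 − 7 is irreducible over ℤ (7 is not a perfect square).
s^2 + 1 is irreducible over ℤ (sum of squares).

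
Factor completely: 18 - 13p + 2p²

Need a pair with product 2·18 = 36 and sum -13: that's -9 and -4.
Split the middle term: 2p² - 9p - 4p + 18 = p(2p - 9) - 2(2p - 9).

(2p - 9)(p - 2)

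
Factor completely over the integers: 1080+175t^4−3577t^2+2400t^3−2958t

(5t+4)(5t−9)(7t−2)(t+15)

By the rational root theorem, t = 2/7 is a root, so (7t−2) is a factor; dividing leaves 25t^3+350t^2−411t−540.
Continuing, t = −4/5 is a root, giving the factor (5t+4) and quotient 5t^2+66t−135.
The remaining quadratic factors as (5t−9)(t+15).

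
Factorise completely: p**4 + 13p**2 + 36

Substitute u = p**2 to get a quadratic in u, then factor.
p**2 + 4 is irreducible over ℤ (sum of squares).
p**2 + 9 is irreducible over ℤ (sum of squares).

(p**2 + 4)(p**2 + 9)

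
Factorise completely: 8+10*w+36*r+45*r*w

(5*w+4)*(9*r+2)

Group as (45*r*w+36*r) + (10*w+8) = 9*r*(5*w+4) + 2*(5*w+4).
Both groups share the factor (5*w+4).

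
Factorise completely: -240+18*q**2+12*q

Pull out the common factor 6, then factor the remaining trinomial.

6*(3*q-10)*(q+4)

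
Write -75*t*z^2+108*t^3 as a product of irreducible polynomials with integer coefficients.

Every term has a factor of 3*t. Then 36*t^2-25*z^2 = (6*t)² − (5*z)².

3*t*(6*t+5*z)*(6*t-5*z)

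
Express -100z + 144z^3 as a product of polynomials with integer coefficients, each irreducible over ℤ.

Every term has a factor of 4z. Then 36z^2 - 25 = (6z)² − (5)².

4z(6z + 5)(6z - 5)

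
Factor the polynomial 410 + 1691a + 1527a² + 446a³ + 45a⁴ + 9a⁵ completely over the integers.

Testing divisors of the constant over divisors of the leading coefficient, a = -1/3 is a root, giving the factor (3a + 1) and quotient 3a⁴ + 14a³ + 144a² + 461a + 410.
Then a = -2 is a root, so (a + 2) is a factor; dividing leaves 3a³ + 8a² + 128a + 205.
Next, a = -5/3 is a root, giving the factor (3a + 5) and quotient a² + a + 41.
The quadratic a² + a + 41 has discriminant -163 < 0 and is irreducible over ℤ.

(3a + 1)(3a + 5)(a + 2)(a² + a + 41)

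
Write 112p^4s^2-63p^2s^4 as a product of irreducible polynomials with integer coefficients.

Every term has a factor of 7p^2s^2. Then 16p^2-9s^2 = (4p)² − (3s)².

7p^2s^2(4p+3s)(4p-3s)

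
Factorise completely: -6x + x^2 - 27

(x + 3)(x - 9)

Two integers with product -27 and sum -6 are 3 and -9.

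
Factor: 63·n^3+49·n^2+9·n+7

Group as (63·n^3+9·n) + (49·n^2+7) = 9·n·(7·n^2+1) + 7·(7·n^2+1).
Both groups share the factor (7·n^2+1).

(9·n+7)·(7·n^2+1)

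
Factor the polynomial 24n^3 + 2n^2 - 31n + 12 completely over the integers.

By the rational root theorem, n = 1/2 is a root, giving the factor (2n - 1) and quotient 12n^2 + 7n - 12.
The remaining quadratic factors as (4n - 3)(3n + 4).

(2n - 1)(3n + 4)(4n - 3)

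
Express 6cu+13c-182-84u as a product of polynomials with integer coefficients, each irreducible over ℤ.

Group as (6cu+13c) + (-84u-182) = c(6u+13) - 14(6u+13).
Both groups share the factor (6u+13).

(6u+13)(c-14)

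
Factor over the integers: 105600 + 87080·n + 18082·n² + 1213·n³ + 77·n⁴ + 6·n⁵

(6·n + 11)·(n + 10)·(n + 5)·(n² − 4·n + 192)

Among the possible rational roots, n = −11/6 is a root, giving the factor (6·n + 11) and quotient n⁴ + 11·n³ + 182·n² + 2680·n + 9600.
Next, n = −10 is a root, giving the factor (n + 10) and quotient n³ + n² + 172·n + 960.
Then n = −5 is a root, so (n + 5) divides it; the quotient is n² − 4·n + 192.
The quadratic n² − 4·n + 192 has discriminant −752 < 0 and is irreducible over ℤ.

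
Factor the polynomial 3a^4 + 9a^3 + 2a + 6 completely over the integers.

(a + 3)(3a^3 + 2)

Group as (3a^4 + 2a) + (9a^3 + 6) = a(3a^3 + 2) + 3(3a^3 + 2).
Both groups share the factor (3a^3 + 2).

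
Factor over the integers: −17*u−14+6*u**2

(2*u−7)*(3*u+2)

Need a pair with product 6·(−14) = −84 and sum −17: that's 4 and −21.
Split the middle term: 6*u**2+4*u − 21*u−14 = 2*u*(3*u+2) − 7*(3*u+2).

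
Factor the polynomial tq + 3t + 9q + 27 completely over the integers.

(q + 3)(t + 9)

Group as (tq + 3t) + (9q + 27) = t(q + 3) + 9(q + 3).
Both groups share the factor (q + 3).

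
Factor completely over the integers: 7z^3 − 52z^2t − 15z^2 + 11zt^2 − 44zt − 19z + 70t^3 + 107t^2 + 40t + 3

Group: 7z(z^2 − 6zt − 2z − 7t^2 − 10t − 3) + (−10t − 1)(z^2 − 6zt − 2z − 7t^2 − 10t − 3); both groups contain (z^2 − 6zt − 2z − 7t^2 − 10t − 3), so (7z − 10t − 1) is a factor with cofactor z^2 − 6zt − 2z − 7t^2 − 10t − 3.
The cofactor groups again: z^2 − 6zt − 2z − 7t^2 − 10t − 3 = z(z − 7t − 3) + (t + 1)(z − 7t − 3); both groups contain (z − 7t − 3), giving (z + t + 1)(z − 7t − 3).

(7z − 10t − 1)(z − 7t − 3)(z + t + 1)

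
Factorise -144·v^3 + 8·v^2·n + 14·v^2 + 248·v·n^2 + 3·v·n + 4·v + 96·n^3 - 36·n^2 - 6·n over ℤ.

Group: 9·v·(-16·v^2 + 8·v·n - 2·v + 24·n^2 + 3·n) + (4·n - 2)·(-16·v^2 + 8·v·n - 2·v + 24·n^2 + 3·n); both groups contain (-16·v^2 + 8·v·n - 2·v + 24·n^2 + 3·n), so (9·v + 4·n - 2) is a factor with cofactor -16·v^2 + 8·v·n - 2·v + 24·n^2 + 3·n.
The cofactor groups again: -16·v^2 + 8·v·n - 2·v + 24·n^2 + 3·n = -2·v·(8·v + 8·n + 1) + 3·n·(8·v + 8·n + 1); both groups contain (8·v + 8·n + 1), giving -(2·v - 3·n)·(8·v + 8·n + 1).

-(2·v - 3·n)·(9·v + 4·n - 2)·(8·v + 8·n + 1)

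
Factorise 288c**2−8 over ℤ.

8(6c+1)(6c−1)

Pull out the common factor 8; 36c**2−1 is a difference of squares.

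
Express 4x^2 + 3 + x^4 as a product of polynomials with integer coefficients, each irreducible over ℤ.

(x^2 + 1)(x^2 + 3)

Substitute u = x^2 to get a quadratic in u, then factor.
x^2 + 3 is irreducible over ℤ (always positive, so no real roots).
x^2 + 1 is irreducible over ℤ (sum of squares).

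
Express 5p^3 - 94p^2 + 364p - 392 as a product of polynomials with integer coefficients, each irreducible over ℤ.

Testing divisors of the constant over divisors of the leading coefficient, p = 14 is a root, so (p - 14) is a factor; dividing leaves 5p^2 - 24p + 28.
The remaining quadratic factors as (p - 2)(5p - 14).

(5p - 14)(p - 14)(p - 2)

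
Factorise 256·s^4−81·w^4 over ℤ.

(4·s)⁴ − (3·w)⁴ = ((4·s)² − (3·w)²)((4·s)² + (3·w)²); the first factor splits again, the second (16·s^2+9·w^2) is irreducible.

(4·s+3·w)·(4·s−3·w)·(16·s^2+9·w^2)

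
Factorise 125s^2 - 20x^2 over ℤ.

Pull out the common factor 5; 25s^2 - 4x^2 is a difference of squares.

5(5s + 2x)(5s - 2x)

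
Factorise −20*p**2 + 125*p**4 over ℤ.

5*p**2*(5*p + 2)*(5*p − 2)

Factor out 5*p**2, leaving 25*p**2 − 4, which is a difference of two squares.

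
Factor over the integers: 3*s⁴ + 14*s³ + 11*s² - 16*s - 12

(3*s + 2)*(s + 2)*(s + 3)*(s - 1)

Among the possible rational roots, s = -3 is a root, so (s + 3) divides it; the quotient is 3*s³ + 5*s² - 4*s - 4.
Then s = 1 is a root, giving the factor (s - 1) and quotient 3*s² + 8*s + 4.
The remaining quadratic factors as (3*s + 2)(s + 2).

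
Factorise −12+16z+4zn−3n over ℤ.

(4z−3)(n+4)

Group as (4zn+16z) + (−3n−12) = 4z(n+4) − 3(n+4).
Both groups share the factor (n+4).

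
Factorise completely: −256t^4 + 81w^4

(3w)⁴ − (4t)⁴ = ((3w)² − (4t)²)((3w)² + (4t)²); the first factor splits again, the second (9w^2 + 16t^2) is irreducible.

(3w − 4t)(3w + 4t)(9w^2 + 16t^2)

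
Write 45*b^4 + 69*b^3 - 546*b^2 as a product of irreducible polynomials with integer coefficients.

3*b^2*(3*b + 13)*(5*b - 14)

Pull out the common factor 3*b^2, then factor the remaining trinomial.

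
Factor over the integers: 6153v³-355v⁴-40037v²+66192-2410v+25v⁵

By the rational root theorem, v = 8 is a root, so (v-8) divides it; the quotient is 25v⁴-155v³+4913v²-733v-8274.
Then v = 7/5 is a root, so (5v-7) divides it; the quotient is 5v³-24v²+949v+1182.
Then v = -6/5 is a root, so (5v+6) divides it; the quotient is v²-6v+197.
The quadratic v²-6v+197 has discriminant -752 < 0 and is irreducible over ℤ.

(5v+6)(5v-7)(v-8)(v²-6v+197)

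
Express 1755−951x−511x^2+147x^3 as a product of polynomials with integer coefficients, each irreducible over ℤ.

By the rational root theorem, x = −15/7 is a root, so (7x+15) divides it; the quotient is 21x^2−118x+117.
The remaining quadratic factors as (7x−9)(3x−13).

(3x−13)(7x+15)(7x−9)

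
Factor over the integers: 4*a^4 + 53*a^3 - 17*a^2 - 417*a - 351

(4*a + 9)*(a + 1)*(a + 13)*(a - 3)

Trying the rational-root candidates, a = -1 is a root, so (a + 1) is a factor; dividing leaves 4*a^3 + 49*a^2 - 66*a - 351.
Continuing, a = 3 is a root, so (a - 3) is a factor; dividing leaves 4*a^2 + 61*a + 117.
The remaining quadratic factors as (4*a + 9)(a + 13).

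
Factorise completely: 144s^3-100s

Every term has a factor of 4s. Then 36s^2-25 = (6s)² − (5)².

4s(6s+5)(6s-5)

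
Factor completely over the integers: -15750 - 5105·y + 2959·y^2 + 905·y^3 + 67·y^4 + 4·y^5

Among the possible rational roots, y = -5 is a root, giving the factor (y + 5) and quotient 4·y^4 + 47·y^3 + 670·y^2 - 391·y - 3150.
Continuing, y = 9/4 is a root, giving the factor (4·y - 9) and quotient y^3 + 14·y^2 + 199·y + 350.
Continuing, y = -2 is a root, so (y + 2) divides it; the quotient is y^2 + 12·y + 175.
The quadratic y^2 + 12·y + 175 has discriminant -556 < 0 and is irreducible over ℤ.

(4·y - 9)·(y + 2)·(y + 5)·(y^2 + 12·y + 175)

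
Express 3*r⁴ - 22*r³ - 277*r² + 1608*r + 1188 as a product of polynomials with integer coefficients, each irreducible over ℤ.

Testing divisors of the constant over divisors of the leading coefficient, r = 6 is a root, so (r - 6) is a factor; dividing leaves 3*r³ - 4*r² - 301*r - 198.
Continuing, r = -2/3 is a root, so (3*r + 2) is a factor; dividing leaves r² - 2*r - 99.
The remaining quadratic factors as (r - 11)(r + 9).

(3*r + 2)*(r + 9)*(r - 11)*(r - 6)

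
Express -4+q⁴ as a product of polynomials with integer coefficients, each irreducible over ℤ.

Substitute u = q² to get a quadratic in u, then factor.
q²-2 is irreducible over ℤ (2 is not a perfect square).
q²+2 is irreducible over ℤ (always positive, so no real roots).

(q²+2)(q²-2)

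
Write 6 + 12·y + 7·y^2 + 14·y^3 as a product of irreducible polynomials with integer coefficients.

(2·y + 1)·(7·y^2 + 6)

Group as (14·y^3 + 12·y) + (7·y^2 + 6) = 2·y·(7·y^2 + 6) + (7·y^2 + 6).
Both groups share the factor (7·y^2 + 6).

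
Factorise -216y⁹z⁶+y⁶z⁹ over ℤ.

Pull out the common factor y⁶z⁶, leaving -216y³+z³.
Recognize a difference of cubes with the parts z and 6y.

-y⁶z⁶(6y-z)(36y²+6yz+z²)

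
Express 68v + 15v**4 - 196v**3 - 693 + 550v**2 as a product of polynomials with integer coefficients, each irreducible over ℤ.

Trying the rational-root candidates, v = 11/3 is a root, so (3v - 11) is a factor; dividing leaves 5v**3 - 47v**2 + 11v + 63.
Then v = 7/5 is a root, so (5v - 7) divides it; the quotient is v**2 - 8v - 9.
The remaining quadratic factors as (v - 9)(v + 1).

(3v - 11)(5v - 7)(v + 1)(v - 9)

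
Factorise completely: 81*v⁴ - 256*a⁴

Difference of squares twice: with A = 3*v and B = 4*a, A⁴ − B⁴ = (A² − B²)(A² + B²), and A² − B² factors again.

(3*v - 4*a)*(3*v + 4*a)*(9*v² + 16*a²)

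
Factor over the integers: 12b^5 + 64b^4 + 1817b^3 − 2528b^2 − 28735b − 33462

Testing divisors of the constant over divisors of the leading coefficient, b = −2 is a root, so (b + 2) divides it; the quotient is 12b^4 + 40b^3 + 1737b^2 − 6002b − 16731.
Then b = −11/6 is a root, giving the factor (6b + 11) and quotient 2b^3 + 3b^2 + 284b − 1521.
Then b = 9/2 is a root, so (2b − 9) divides it; the quotient is b^2 + 6b + 169.
The quadratic b^2 + 6b + 169 has discriminant −640 < 0 and is irreducible over ℤ.

(2b − 9)(6b + 11)(b + 2)(b^2 + 6b + 169)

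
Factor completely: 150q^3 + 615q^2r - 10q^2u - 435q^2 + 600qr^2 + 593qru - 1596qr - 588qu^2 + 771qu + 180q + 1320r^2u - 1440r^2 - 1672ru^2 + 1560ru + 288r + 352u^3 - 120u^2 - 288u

(5q + 11u - 12)(5q + 8r - 8u)(6q + 15r - 4u - 3)

Group: 5q(30q^2 + 123qr - 68qu - 15q + 120r^2 - 152ru - 24r + 32u^2 + 24u) + (11u - 12)(30q^2 + 123qr - 68qu - 15q + 120r^2 - 152ru - 24r + 32u^2 + 24u); both groups contain (30q^2 + 123qr - 68qu - 15q + 120r^2 - 152ru - 24r + 32u^2 + 24u), so (5q + 11u - 12) is a factor with cofactor 30q^2 + 123qr - 68qu - 15q + 120r^2 - 152ru - 24r + 32u^2 + 24u.
The cofactor groups again: 30q^2 + 123qr - 68qu - 15q + 120r^2 - 152ru - 24r + 32u^2 + 24u = 6q(5q + 8r - 8u) + (15r - 4u - 3)(5q + 8r - 8u); both groups contain (5q + 8r - 8u), giving (6q + 15r - 4u - 3)(5q + 8r - 8u).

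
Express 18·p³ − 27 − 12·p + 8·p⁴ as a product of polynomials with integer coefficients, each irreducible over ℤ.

(4·p + 9)·(2·p³ − 3)

Group as (8·p⁴ − 12·p) + (18·p³ − 27) = 4·p·(2·p³ − 3) + 9·(2·p³ − 3).
Both groups share the factor (2·p³ − 3).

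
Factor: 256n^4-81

(4n)⁴ − (3)⁴ = ((4n)² − (3)²)((4n)² + (3)²); the first factor splits again, the second (16n^2+9) is irreducible.

(4n+3)(4n-3)(16n^2+9)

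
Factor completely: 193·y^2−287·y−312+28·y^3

(4·y+3)·(7·y−13)·(y+8)

Testing divisors of the constant over divisors of the leading coefficient, y = 13/7 is a root, so (7·y−13) divides it; the quotient is 4·y^2+35·y+24.
The remaining quadratic factors as (y+8)(4·y+3).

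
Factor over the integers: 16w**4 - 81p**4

(2w - 3p)(2w + 3p)(4w**2 + 9p**2)

Write as (4w**2)² − (9p**2)², then factor 4w**2 - 9p**2 once more.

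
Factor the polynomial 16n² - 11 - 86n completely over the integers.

(2n - 11)(8n + 1)

Need a pair with product 16·(-11) = -176 and sum -86: that's 2 and -88.
Split the middle term: 16n² + 2n - 88n - 11 = 2n(8n + 1) - 11(8n + 1).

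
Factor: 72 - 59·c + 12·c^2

Need a pair with product 12·72 = 864 and sum -59: that's -32 and -27.
Split the middle term: 12·c^2 - 32·c - 27·c + 72 = 4·c·(3·c - 8) - 9·(3·c - 8).

(3·c - 8)·(4·c - 9)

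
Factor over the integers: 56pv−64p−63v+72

(7v−8)(8p−9)

Group as (56pv−64p) + (−63v+72) = 8p(7v−8) − 9(7v−8).
Both groups share the factor (7v−8).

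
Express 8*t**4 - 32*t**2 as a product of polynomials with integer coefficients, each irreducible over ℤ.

Pull out the common factor 8*t**2; t**2 - 4 is a difference of squares.

8*t**2*(t + 2)*(t - 2)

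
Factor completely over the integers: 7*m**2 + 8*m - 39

(7*m - 13)*(m + 3)

Need a pair with product 7·(-39) = -273 and sum 8: that's 21 and -13.
Split the middle term: 7*m**2 + 21*m - 13*m - 39 = 7*m*(m + 3) - 13*(m + 3).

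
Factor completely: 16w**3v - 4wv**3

Factor out 4wv, leaving 4w**2 - v**2, which is a difference of two squares.

4vw(2w - v)(2w + v)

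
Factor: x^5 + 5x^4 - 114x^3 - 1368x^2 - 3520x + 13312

Trying the rational-root candidates, x = 2 is a root, giving the factor (x - 2) and quotient x^4 + 7x^3 - 100x^2 - 1568x - 6656.
Next, x = 13 is a root, so (x - 13) is a factor; dividing leaves x^3 + 20x^2 + 160x + 512.
Then x = -8 is a root, giving the factor (x + 8) and quotient x^2 + 12x + 64.
The quadratic x^2 + 12x + 64 has discriminant -112 < 0 and is irreducible over ℤ.

(x + 8)(x - 13)(x - 2)(x^2 + 12x + 64)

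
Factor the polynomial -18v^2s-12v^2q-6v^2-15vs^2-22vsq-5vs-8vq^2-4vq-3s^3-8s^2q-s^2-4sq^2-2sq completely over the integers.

-(3s+2q+1)(3v+s+2q)(2v+s)

Group: 3v(-6vs-4vq-2v-3s^2-2sq-s) + (s+2q)(-6vs-4vq-2v-3s^2-2sq-s); both groups contain (-6vs-4vq-2v-3s^2-2sq-s), so (3v+s+2q) is a factor with cofactor -6vs-4vq-2v-3s^2-2sq-s.
The cofactor groups again: -6vs-4vq-2v-3s^2-2sq-s = -3s(2v+s) + (-2q-1)(2v+s); both groups contain (2v+s), giving -(3s+2q+1)(2v+s).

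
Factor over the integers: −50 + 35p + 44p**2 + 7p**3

Among the possible rational roots, p = −2 is a root, so (p + 2) is a factor; dividing leaves 7p**2 + 30p − 25.
The remaining quadratic factors as (7p − 5)(p + 5).

(7p − 5)(p + 2)(p + 5)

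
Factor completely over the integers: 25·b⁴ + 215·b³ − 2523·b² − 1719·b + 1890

By the rational root theorem, b = −6/5 is a root, so (5·b + 6) is a factor; dividing leaves 5·b³ + 37·b² − 549·b + 315.
Continuing, b = 7 is a root, so (b − 7) is a factor; dividing leaves 5·b² + 72·b − 45.
The remaining quadratic factors as (b + 15)(5·b − 3).

(5·b + 6)·(5·b − 3)·(b + 15)·(b − 7)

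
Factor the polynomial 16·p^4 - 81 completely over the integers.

Difference of squares twice: with A = 2·p and B = 3, A⁴ − B⁴ = (A² − B²)(A² + B²), and A² − B² factors again.

(2·p + 3)·(2·p - 3)·(4·p^2 + 9)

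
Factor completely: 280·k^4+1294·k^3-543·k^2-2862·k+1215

By the rational root theorem, k = -9/2 is a root, so (2·k+9) divides it; the quotient is 140·k^3+17·k^2-348·k+135.
Continuing, k = 5/4 is a root, so (4·k-5) divides it; the quotient is 35·k^2+48·k-27.
The remaining quadratic factors as (5·k+9)(7·k-3).

(2·k+9)·(4·k-5)·(5·k+9)·(7·k-3)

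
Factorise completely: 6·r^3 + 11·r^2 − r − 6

(2·r + 3)·(3·r − 2)·(r + 1)

By the rational root theorem, r = −1 is a root, so (r + 1) divides it; the quotient is 6·r^2 + 5·r − 6.
The remaining quadratic factors as (2·r + 3)(3·r − 2).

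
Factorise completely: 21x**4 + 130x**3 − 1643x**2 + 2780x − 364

(3x − 14)(7x − 1)(x + 13)(x − 2)

Testing divisors of the constant over divisors of the leading coefficient, x = −13 is a root, so (x + 13) is a factor; dividing leaves 21x**3 − 143x**2 + 216x − 28.
Next, x = 1/7 is a root, giving the factor (7x − 1) and quotient 3x**2 − 20x + 28.
The remaining quadratic factors as (3x − 14)(x − 2).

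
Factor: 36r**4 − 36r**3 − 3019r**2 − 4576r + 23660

Among the possible rational roots, r = −14/3 is a root, giving the factor (3r + 14) and quotient 12r**3 − 68r**2 − 689r + 1690.
Continuing, r = 10 is a root, giving the factor (r − 10) and quotient 12r**2 + 52r − 169.
The remaining quadratic factors as (6r − 13)(2r + 13).

(2r + 13)(3r + 14)(6r − 13)(r − 10)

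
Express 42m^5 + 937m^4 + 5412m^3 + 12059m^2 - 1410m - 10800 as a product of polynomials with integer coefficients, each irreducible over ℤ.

(6m - 5)(7m + 8)(m + 15)(m^2 + 7m + 18)

By the rational root theorem, m = -8/7 is a root, so (7m + 8) divides it; the quotient is 6m^4 + 127m^3 + 628m^2 + 1005m - 1350.
Then m = 5/6 is a root, giving the factor (6m - 5) and quotient m^3 + 22m^2 + 123m + 270.
Next, m = -15 is a root, so (m + 15) is a factor; dividing leaves m^2 + 7m + 18.
The quadratic m^2 + 7m + 18 has discriminant -23 < 0 and is irreducible over ℤ.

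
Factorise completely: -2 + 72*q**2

2*(6*q + 1)*(6*q - 1)

Pull out the common factor 2; 36*q**2 - 1 is a difference of squares.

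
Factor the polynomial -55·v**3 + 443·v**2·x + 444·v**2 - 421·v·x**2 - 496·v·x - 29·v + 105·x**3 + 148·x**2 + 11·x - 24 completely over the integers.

Group: 11·v·(-5·v**2 + 38·v·x + 39·v - 21·x**2 - 17·x + 8) + (-5·x - 3)·(-5·v**2 + 38·v·x + 39·v - 21·x**2 - 17·x + 8); both groups contain (-5·v**2 + 38·v·x + 39·v - 21·x**2 - 17·x + 8), so (11·v - 5·x - 3) is a factor with cofactor -5·v**2 + 38·v·x + 39·v - 21·x**2 - 17·x + 8.
The cofactor groups again: -5·v**2 + 38·v·x + 39·v - 21·x**2 - 17·x + 8 = -5·v·(v - 7·x - 8) + (3·x - 1)·(v - 7·x - 8); both groups contain (v - 7·x - 8), giving -(5·v - 3·x + 1)·(v - 7·x - 8).

-(11·v - 5·x - 3)·(5·v - 3·x + 1)·(v - 7·x - 8)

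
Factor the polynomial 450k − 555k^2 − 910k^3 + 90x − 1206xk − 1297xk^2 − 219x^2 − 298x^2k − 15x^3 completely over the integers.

Group: 15x(−x^2 − 19xk − 15x − 70k^2 − 75k) + (13k − 6)(−x^2 − 19xk − 15x − 70k^2 − 75k); both groups contain (−x^2 − 19xk − 15x − 70k^2 − 75k), so (15x + 13k − 6) is a factor with cofactor −x^2 − 19xk − 15x − 70k^2 − 75k.
The cofactor groups again: −x^2 − 19xk − 15x − 70k^2 − 75k = −x(x + 14k + 15) − 5k(x + 14k + 15); both groups contain (x + 14k + 15), giving −(x + 5k)(x + 14k + 15).

−(15x + 13k − 6)(x + 14k + 15)(x + 5k)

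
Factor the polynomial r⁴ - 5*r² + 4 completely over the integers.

(r + 1)*(r + 2)*(r - 1)*(r - 2)

Substitute u = r² to get a quadratic in u, then factor.
r² - 1 is a difference of squares.
r² - 4 is a difference of squares.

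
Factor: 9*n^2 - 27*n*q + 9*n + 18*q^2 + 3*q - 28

Group: 3*n*(3*n - 6*q + 7) + (-3*q - 4)*(3*n - 6*q + 7); both groups contain (3*n - 6*q + 7).

(3*n - 3*q - 4)*(3*n - 6*q + 7)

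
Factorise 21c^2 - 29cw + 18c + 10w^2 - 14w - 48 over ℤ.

Group: 7c(3c - 2w + 6) + (-5w - 8)(3c - 2w + 6); both groups contain (3c - 2w + 6).

(3c - 2w + 6)(7c - 5w - 8)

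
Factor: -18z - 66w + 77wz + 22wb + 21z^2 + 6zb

Group: 11w(7z + 2b - 6) + 3z(7z + 2b - 6); both groups contain (7z + 2b - 6).

(11w + 3z)(7z + 2b - 6)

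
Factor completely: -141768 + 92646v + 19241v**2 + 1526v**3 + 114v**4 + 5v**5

Testing divisors of the constant over divisors of the leading coefficient, v = -11 is a root, so (v + 11) is a factor; dividing leaves 5v**4 + 59v**3 + 877v**2 + 9594v - 12888.
Continuing, v = 6/5 is a root, so (5v - 6) is a factor; dividing leaves v**3 + 13v**2 + 191v + 2148.
Then v = -12 is a root, so (v + 12) is a factor; dividing leaves v**2 + v + 179.
The quadratic v**2 + v + 179 has discriminant -715 < 0 and is irreducible over ℤ.

(5v - 6)(v + 11)(v + 12)(v**2 + v + 179)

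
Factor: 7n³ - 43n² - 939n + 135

By the rational root theorem, n = 15 is a root, giving the factor (n - 15) and quotient 7n² + 62n - 9.
The remaining quadratic factors as (n + 9)(7n - 1).

(7n - 1)(n + 9)(n - 15)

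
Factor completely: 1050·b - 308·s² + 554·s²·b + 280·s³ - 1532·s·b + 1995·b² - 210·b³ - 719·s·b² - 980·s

(14·s - 15·b)·(5·s + 14·b + 7)·(4·s + b - 10)

Group: 4·s·(70·s² + 121·s·b + 98·s - 210·b² - 105·b) + (b - 10)·(70·s² + 121·s·b + 98·s - 210·b² - 105·b); both groups contain (70·s² + 121·s·b + 98·s - 210·b² - 105·b), so (4·s + b - 10) is a factor with cofactor 70·s² + 121·s·b + 98·s - 210·b² - 105·b.
The cofactor groups again: 70·s² + 121·s·b + 98·s - 210·b² - 105·b = 5·s·(14·s - 15·b) + (14·b + 7)·(14·s - 15·b); both groups contain (14·s - 15·b), giving (5·s + 14·b + 7)·(14·s - 15·b).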